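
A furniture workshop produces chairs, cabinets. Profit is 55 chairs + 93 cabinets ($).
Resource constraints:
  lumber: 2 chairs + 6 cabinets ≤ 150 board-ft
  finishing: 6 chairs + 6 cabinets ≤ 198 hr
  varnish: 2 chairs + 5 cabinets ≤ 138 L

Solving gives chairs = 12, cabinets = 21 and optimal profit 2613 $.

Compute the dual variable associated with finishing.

At the optimum: lumber uses 150 of 150 (binding); finishing uses 198 of 198 (binding); varnish uses 129 of 138 (slack = 9).
Slack constraints have shadow price 0 (complementary slackness).
Dual feasibility on the basic columns requires 2·y_lumber + 6·y_finishing = 55, 6·y_lumber + 6·y_finishing = 93.
Solving: y_lumber = 9.5, y_finishing = 6.
Shadow price of finishing = 6.

6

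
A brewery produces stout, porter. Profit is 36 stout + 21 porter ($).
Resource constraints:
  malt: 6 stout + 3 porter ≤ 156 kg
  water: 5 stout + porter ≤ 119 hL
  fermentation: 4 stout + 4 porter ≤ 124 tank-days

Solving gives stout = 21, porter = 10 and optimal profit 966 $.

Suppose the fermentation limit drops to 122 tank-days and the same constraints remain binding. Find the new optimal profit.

Check each constraint at x*: malt 156/156 (tight); water 115/119 (slack 4); fermentation 124/124 (tight).
Since water is not tight, its dual is 0.
From A_Bᵀ y = c: 6·y_malt + 4·y_fermentation = 36; 3·y_malt + 4·y_fermentation = 21.
→ y_malt = 5 and y_fermentation = 1.5.
Δz = y_fermentation·Δb = 1.5 × (-2) = -3, so new z* = 966 − 3 = 963.

963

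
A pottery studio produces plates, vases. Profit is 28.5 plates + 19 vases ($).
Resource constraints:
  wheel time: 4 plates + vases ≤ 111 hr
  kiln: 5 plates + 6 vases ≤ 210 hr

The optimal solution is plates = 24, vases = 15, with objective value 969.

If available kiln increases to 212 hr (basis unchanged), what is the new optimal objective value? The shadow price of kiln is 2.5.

974

Δb = 2, so new z* = 969 + (2.5)·(2) = 969 + 5 = 974.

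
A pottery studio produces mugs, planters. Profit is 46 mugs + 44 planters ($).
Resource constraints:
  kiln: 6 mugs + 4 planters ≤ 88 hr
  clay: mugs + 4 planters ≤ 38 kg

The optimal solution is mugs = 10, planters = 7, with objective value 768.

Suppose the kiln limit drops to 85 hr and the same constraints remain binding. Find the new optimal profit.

Check each constraint at x*: kiln 88/88 (tight); clay 38/38 (tight).
The binding rows give the dual system: 6·y_kiln + 1·y_clay = 46 and 4·y_kiln + 4·y_clay = 44.
Solving: y_kiln = 7, y_clay = 4.
Δz = y_kiln·Δb = 7 × (-3) = -21, so new z* = 768 − 21 = 747.

747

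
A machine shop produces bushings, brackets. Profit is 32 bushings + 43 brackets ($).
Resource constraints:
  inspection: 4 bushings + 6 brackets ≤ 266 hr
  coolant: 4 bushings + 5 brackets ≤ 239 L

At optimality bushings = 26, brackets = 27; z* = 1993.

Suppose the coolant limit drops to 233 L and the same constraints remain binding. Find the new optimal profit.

1963

Check each constraint at x*: inspection 266/266 (tight); coolant 239/239 (tight).
From A_Bᵀ y = c: 4·y_inspection + 4·y_coolant = 32; 6·y_inspection + 5·y_coolant = 43.
This yields shadow prices y_inspection = 3, y_coolant = 5.
Δz = y_coolant·Δb = 5 × (-6) = -30, so new z* = 1993 − 30 = 1963.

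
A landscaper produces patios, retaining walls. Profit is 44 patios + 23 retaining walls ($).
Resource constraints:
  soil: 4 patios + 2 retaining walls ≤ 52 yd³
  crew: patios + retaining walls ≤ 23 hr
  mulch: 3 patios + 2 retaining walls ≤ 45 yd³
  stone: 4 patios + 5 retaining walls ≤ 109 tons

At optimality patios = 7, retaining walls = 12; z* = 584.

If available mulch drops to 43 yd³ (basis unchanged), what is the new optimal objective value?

Binding: soil and mulch. Non-binding: crew (4 unused), stone (21 unused).
Slack constraints have shadow price 0 (complementary slackness).
From A_Bᵀ y = c: 4·y_soil + 3·y_mulch = 44; 2·y_soil + 2·y_mulch = 23.
Solving: y_soil = 9.5, y_mulch = 2.
Δz = y_mulch·Δb = 2 × (-2) = -4, so new z* = 584 − 4 = 580.

580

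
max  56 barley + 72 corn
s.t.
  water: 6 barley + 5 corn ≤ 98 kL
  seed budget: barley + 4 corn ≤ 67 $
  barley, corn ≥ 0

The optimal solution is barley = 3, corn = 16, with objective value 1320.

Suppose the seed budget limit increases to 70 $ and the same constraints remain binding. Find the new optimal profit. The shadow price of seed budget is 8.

1344

Δb = 3, so new z* = 1320 + (8)·(3) = 1320 + 24 = 1344.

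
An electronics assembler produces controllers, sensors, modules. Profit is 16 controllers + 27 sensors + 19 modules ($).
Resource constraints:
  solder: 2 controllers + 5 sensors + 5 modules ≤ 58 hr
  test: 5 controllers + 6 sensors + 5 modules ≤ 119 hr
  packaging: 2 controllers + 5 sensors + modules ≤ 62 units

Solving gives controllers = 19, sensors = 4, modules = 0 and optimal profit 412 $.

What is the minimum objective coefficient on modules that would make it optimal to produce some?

25

Binding: solder and test. Non-binding: packaging (4 unused).
By complementary slackness, y = 0 for the non-binding constraint.
From A_Bᵀ y = c: 2·y_solder + 5·y_test = 16; 5·y_solder + 6·y_test = 27.
This yields shadow prices y_solder = 3, y_test = 2.
modules enters the basis when its profit ≥ yᵀa₃ = 3·5 + 2·5 = 25.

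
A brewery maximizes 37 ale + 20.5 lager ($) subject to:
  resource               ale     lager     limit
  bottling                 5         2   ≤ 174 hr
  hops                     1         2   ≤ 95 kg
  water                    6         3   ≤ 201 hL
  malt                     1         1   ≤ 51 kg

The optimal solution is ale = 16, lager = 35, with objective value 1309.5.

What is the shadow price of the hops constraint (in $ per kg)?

Binding: water and malt. Non-binding: bottling (24 unused), hops (9 unused).
Since bottling, hops are not tight, their duals are 0.
From A_Bᵀ y = c: 6·y_water + 1·y_malt = 37; 3·y_water + 1·y_malt = 20.5.
→ y_water = 5.5 and y_malt = 4.
Shadow price of hops = 0.

0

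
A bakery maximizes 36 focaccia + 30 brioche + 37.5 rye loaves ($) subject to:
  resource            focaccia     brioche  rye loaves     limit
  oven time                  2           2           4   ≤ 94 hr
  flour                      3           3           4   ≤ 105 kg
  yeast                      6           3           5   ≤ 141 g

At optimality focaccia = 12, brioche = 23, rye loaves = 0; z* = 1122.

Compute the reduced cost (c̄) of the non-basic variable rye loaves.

-4.5

Check each constraint at x*: oven time 70/94 (slack 24); flour 105/105 (tight); yeast 141/141 (tight).
Slack constraints have shadow price 0 (complementary slackness).
The binding rows give the dual system: 3·y_flour + 6·y_yeast = 36 and 3·y_flour + 3·y_yeast = 30.
→ y_flour = 8 and y_yeast = 2.
Reduced cost of rye loaves: c₃ − yᵀa₃ = 37.5 − (8·4 + 2·5) = 37.5 − 42 = -4.5.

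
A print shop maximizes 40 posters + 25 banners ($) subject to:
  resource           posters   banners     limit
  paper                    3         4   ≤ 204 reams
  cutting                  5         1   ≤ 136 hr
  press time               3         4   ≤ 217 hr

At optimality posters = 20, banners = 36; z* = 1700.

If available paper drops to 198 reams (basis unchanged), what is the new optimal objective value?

Check each constraint at x*: paper 204/204 (tight); cutting 136/136 (tight); press time 204/217 (slack 13).
Slack constraints have shadow price 0 (complementary slackness).
Dual feasibility on the basic columns requires 3·y_paper + 5·y_cutting = 40, 4·y_paper + 1·y_cutting = 25.
Solving: y_paper = 5, y_cutting = 5.
Δz = y_paper·Δb = 5 × (-6) = -30, so new z* = 1700 − 30 = 1670.

1670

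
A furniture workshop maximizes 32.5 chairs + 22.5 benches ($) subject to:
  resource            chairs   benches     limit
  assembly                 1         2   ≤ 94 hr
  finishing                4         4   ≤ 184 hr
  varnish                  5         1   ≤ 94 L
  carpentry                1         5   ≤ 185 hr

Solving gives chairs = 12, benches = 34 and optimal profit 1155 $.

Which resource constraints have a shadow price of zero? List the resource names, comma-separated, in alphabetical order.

assembly: 80/94 (slack 14)
finishing: 184/184 (binding)
varnish: 94/94 (binding)
carpentry: 182/185 (slack 3)
By complementary slackness, a constraint with positive slack has shadow price 0 → assembly, carpentry.

assembly, carpentry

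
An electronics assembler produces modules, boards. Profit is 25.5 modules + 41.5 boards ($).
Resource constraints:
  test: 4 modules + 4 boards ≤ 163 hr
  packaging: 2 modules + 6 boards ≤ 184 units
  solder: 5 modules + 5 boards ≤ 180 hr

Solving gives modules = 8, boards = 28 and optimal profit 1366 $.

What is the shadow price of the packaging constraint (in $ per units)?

Check each constraint at x*: test 144/163 (slack 19); packaging 184/184 (tight); solder 180/180 (tight).
By complementary slackness, y = 0 for the non-binding constraint.
From A_Bᵀ y = c: 2·y_packaging + 5·y_solder = 25.5; 6·y_packaging + 5·y_solder = 41.5.
Solving: y_packaging = 4, y_solder = 3.5.
Shadow price of packaging = 4.

4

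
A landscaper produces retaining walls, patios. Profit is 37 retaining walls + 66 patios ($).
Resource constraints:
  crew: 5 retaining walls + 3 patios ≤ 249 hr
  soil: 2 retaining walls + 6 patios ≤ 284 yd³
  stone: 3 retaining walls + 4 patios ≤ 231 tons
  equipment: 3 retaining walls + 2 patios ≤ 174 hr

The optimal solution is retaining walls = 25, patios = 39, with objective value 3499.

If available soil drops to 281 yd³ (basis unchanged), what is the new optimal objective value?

Binding: soil and stone. Non-binding: crew (7 unused), equipment (21 unused).
Slack constraints have shadow price 0 (complementary slackness).
The binding rows give the dual system: 2·y_soil + 3·y_stone = 37 and 6·y_soil + 4·y_stone = 66.
→ y_soil = 5 and y_stone = 9.
Δz = y_soil·Δb = 5 × (-3) = -15, so new z* = 3499 − 15 = 3484.

3484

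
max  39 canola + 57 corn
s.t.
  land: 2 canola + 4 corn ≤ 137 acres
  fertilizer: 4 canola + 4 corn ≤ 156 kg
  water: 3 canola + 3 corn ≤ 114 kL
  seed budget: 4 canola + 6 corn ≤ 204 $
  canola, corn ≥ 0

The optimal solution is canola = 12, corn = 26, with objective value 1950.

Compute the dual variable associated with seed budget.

At the optimum: land uses 128 of 137 (slack = 9); fertilizer uses 152 of 156 (slack = 4); water uses 114 of 114 (binding); seed budget uses 204 of 204 (binding).
By complementary slackness, y = 0 for the non-binding constraints.
The binding rows give the dual system: 3·y_water + 4·y_seed budget = 39 and 3·y_water + 6·y_seed budget = 57.
This yields shadow prices y_water = 1, y_seed budget = 9.
Shadow price of seed budget = 9.

9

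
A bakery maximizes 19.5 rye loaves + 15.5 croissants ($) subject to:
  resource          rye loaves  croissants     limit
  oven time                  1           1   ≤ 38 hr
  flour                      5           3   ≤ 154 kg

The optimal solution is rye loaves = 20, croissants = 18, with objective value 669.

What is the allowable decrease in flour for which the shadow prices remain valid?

40

Binding constraints: oven time, flour. The basis is B = [[1,1],[5,3]] with det -2.
Per unit decrease in flour, x* moves by d = (-0.5, 0.5).
The basis stays optimal until rye loaves reaches 0; allowable decrease = 40 kg.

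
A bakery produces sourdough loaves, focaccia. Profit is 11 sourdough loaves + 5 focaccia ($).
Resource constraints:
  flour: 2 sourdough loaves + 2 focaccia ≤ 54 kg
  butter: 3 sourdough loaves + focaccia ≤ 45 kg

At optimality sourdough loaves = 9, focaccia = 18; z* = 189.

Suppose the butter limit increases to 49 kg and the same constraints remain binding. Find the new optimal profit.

At the optimum: flour uses 54 of 54 (binding); butter uses 45 of 45 (binding).
The binding rows give the dual system: 2·y_flour + 3·y_butter = 11 and 2·y_flour + 1·y_butter = 5.
This yields shadow prices y_flour = 1, y_butter = 3.
Δz = y_butter·Δb = 3 × (4) = 12, so new z* = 189 + 12 = 201.

201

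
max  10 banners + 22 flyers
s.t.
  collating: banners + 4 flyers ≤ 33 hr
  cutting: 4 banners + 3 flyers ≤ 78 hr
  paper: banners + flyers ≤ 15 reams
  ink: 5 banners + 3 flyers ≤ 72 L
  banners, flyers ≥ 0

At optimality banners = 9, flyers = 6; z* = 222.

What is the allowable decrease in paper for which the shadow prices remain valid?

6.75

Binding constraints: collating, paper. The basis is B = [[1,4],[1,1]] with det -3.
Per unit decrease in paper, x* moves by d = (-1.3333, 0.3333).
The basis stays optimal until banners reaches 0; allowable decrease = 6.75 reams.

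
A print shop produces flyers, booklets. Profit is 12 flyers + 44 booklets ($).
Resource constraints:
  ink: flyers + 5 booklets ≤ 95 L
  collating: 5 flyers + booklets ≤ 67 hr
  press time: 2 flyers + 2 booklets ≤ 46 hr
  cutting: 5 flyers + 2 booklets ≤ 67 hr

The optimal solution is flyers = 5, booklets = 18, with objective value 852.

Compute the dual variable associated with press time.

At the optimum: ink uses 95 of 95 (binding); collating uses 43 of 67 (slack = 24); press time uses 46 of 46 (binding); cutting uses 61 of 67 (slack = 6).
Since collating, cutting are not tight, their duals are 0.
Dual feasibility on the basic columns requires 1·y_ink + 2·y_press time = 12, 5·y_ink + 2·y_press time = 44.
This yields shadow prices y_ink = 8, y_press time = 2.
Shadow price of press time = 2.

2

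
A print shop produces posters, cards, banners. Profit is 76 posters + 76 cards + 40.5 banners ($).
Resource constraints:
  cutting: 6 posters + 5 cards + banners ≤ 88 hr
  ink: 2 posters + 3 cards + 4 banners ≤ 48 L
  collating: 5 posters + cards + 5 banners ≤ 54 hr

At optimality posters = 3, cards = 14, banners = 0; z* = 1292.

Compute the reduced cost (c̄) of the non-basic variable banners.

-7

Check each constraint at x*: cutting 88/88 (tight); ink 48/48 (tight); collating 29/54 (slack 25).
Slack constraints have shadow price 0 (complementary slackness).
From A_Bᵀ y = c: 6·y_cutting + 2·y_ink = 76; 5·y_cutting + 3·y_ink = 76.
Solving: y_cutting = 9.5, y_ink = 9.5.
Reduced cost of banners: c₃ − yᵀa₃ = 40.5 − (9.5·1 + 9.5·4) = 40.5 − 47.5 = -7.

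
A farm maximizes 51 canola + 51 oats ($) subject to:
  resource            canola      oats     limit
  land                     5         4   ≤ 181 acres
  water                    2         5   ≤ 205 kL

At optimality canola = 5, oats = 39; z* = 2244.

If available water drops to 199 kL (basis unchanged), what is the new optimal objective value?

2226

Check each constraint at x*: land 181/181 (tight); water 205/205 (tight).
The binding rows give the dual system: 5·y_land + 2·y_water = 51 and 4·y_land + 5·y_water = 51.
→ y_land = 9 and y_water = 3.
Δz = y_water·Δb = 3 × (-6) = -18, so new z* = 2244 − 18 = 2226.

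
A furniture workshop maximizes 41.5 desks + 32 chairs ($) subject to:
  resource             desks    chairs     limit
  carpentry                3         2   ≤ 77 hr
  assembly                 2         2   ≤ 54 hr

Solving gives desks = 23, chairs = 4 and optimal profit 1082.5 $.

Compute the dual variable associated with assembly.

At the optimum: carpentry uses 77 of 77 (binding); assembly uses 54 of 54 (binding).
The binding rows give the dual system: 3·y_carpentry + 2·y_assembly = 41.5 and 2·y_carpentry + 2·y_assembly = 32.
Solving: y_carpentry = 9.5, y_assembly = 6.5.
Shadow price of assembly = 6.5.

6.5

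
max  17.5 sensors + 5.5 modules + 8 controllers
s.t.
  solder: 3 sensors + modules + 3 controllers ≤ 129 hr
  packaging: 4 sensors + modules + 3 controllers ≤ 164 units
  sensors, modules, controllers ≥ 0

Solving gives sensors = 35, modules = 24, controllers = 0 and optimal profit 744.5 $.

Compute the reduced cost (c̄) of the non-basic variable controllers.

-8.5

Both solder and packaging are binding at x*.
Dual feasibility on the basic columns requires 3·y_solder + 4·y_packaging = 17.5, 1·y_solder + 1·y_packaging = 5.5.
Solving: y_solder = 4.5, y_packaging = 1.
Reduced cost of controllers: c₃ − yᵀa₃ = 8 − (4.5·3 + 1·3) = 8 − 16.5 = -8.5.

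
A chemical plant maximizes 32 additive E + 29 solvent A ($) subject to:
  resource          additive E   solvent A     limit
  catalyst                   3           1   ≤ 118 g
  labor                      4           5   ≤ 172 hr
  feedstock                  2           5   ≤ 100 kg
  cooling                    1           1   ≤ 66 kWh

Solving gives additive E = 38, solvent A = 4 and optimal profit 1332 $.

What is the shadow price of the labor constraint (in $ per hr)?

5

At the optimum: catalyst uses 118 of 118 (binding); labor uses 172 of 172 (binding); feedstock uses 96 of 100 (slack = 4); cooling uses 42 of 66 (slack = 24).
By complementary slackness, y = 0 for the non-binding constraints.
From A_Bᵀ y = c: 3·y_catalyst + 4·y_labor = 32; 1·y_catalyst + 5·y_labor = 29.
Solving: y_catalyst = 4, y_labor = 5.
Shadow price of labor = 5.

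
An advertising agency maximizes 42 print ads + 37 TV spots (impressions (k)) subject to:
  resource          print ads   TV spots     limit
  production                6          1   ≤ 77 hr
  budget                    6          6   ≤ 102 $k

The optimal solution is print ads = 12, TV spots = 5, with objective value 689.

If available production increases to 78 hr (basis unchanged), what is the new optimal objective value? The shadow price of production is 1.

690

Δb = 1, so new z* = 689 + (1)·(1) = 689 + 1 = 690.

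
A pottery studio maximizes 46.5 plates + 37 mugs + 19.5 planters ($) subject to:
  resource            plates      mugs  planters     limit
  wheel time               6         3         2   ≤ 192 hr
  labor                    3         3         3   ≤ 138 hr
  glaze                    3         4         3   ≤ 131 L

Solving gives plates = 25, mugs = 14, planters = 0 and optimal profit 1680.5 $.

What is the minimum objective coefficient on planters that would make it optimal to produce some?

26.5

Check each constraint at x*: wheel time 192/192 (tight); labor 117/138 (slack 21); glaze 131/131 (tight).
Since labor is not tight, its dual is 0.
Dual feasibility on the basic columns requires 6·y_wheel time + 3·y_glaze = 46.5, 3·y_wheel time + 4·y_glaze = 37.
→ y_wheel time = 5 and y_glaze = 5.5.
planters enters the basis when its profit ≥ yᵀa₃ = 5·2 + 5.5·3 = 26.5.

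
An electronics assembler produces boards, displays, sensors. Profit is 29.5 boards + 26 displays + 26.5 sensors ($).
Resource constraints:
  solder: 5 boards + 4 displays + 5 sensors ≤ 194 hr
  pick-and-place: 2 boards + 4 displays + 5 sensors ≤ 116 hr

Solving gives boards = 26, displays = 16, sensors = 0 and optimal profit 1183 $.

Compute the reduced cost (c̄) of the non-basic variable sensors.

-6

Both solder and pick-and-place are binding at x*.
From A_Bᵀ y = c: 5·y_solder + 2·y_pick-and-place = 29.5; 4·y_solder + 4·y_pick-and-place = 26.
Solving: y_solder = 5.5, y_pick-and-place = 1.
Reduced cost of sensors: c₃ − yᵀa₃ = 26.5 − (5.5·5 + 1·5) = 26.5 − 32.5 = -6.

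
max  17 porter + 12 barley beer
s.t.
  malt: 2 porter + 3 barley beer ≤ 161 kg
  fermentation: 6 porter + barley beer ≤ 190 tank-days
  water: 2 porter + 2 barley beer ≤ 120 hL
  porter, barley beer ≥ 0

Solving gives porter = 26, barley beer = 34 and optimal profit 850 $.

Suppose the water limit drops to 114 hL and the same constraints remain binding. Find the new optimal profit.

Check each constraint at x*: malt 154/161 (slack 7); fermentation 190/190 (tight); water 120/120 (tight).
Since malt is not tight, its dual is 0.
Dual feasibility on the basic columns requires 6·y_fermentation + 2·y_water = 17, 1·y_fermentation + 2·y_water = 12.
This yields shadow prices y_fermentation = 1, y_water = 5.5.
Δz = y_water·Δb = 5.5 × (-6) = -33, so new z* = 850 − 33 = 817.

817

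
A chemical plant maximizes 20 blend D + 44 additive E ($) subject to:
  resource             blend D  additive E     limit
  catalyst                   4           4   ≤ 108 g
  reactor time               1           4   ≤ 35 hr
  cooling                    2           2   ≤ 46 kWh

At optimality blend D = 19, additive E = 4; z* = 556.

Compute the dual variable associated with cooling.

Binding: reactor time and cooling. Non-binding: catalyst (16 unused).
Since catalyst is not tight, its dual is 0.
Dual feasibility on the basic columns requires 1·y_reactor time + 2·y_cooling = 20, 4·y_reactor time + 2·y_cooling = 44.
Solving: y_reactor time = 8, y_cooling = 6.
Shadow price of cooling = 6.

6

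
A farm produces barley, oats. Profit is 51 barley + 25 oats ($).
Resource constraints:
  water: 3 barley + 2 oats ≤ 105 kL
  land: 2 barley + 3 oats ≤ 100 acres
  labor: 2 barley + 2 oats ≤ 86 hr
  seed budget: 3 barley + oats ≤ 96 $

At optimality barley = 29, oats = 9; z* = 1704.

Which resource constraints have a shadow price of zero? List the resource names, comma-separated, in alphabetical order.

water: 105/105 (binding)
land: 85/100 (slack 15)
labor: 76/86 (slack 10)
seed budget: 96/96 (binding)
By complementary slackness, a constraint with positive slack has shadow price 0 → labor, land.

labor, land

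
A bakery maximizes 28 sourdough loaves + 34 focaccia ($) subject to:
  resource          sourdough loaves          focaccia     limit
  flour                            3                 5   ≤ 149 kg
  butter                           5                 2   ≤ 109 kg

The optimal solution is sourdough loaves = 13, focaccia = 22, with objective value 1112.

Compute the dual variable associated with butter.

Check each constraint at x*: flour 149/149 (tight); butter 109/109 (tight).
Dual feasibility on the basic columns requires 3·y_flour + 5·y_butter = 28, 5·y_flour + 2·y_butter = 34.
Solving: y_flour = 6, y_butter = 2.
Shadow price of butter = 2.

2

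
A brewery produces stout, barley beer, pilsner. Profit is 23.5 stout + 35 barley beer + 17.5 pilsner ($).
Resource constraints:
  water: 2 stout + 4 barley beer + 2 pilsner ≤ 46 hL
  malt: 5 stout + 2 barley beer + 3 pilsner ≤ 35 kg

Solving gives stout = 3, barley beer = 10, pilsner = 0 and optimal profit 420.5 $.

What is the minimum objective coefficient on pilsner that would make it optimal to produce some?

Check each constraint at x*: water 46/46 (tight); malt 35/35 (tight).
From A_Bᵀ y = c: 2·y_water + 5·y_malt = 23.5; 4·y_water + 2·y_malt = 35.
This yields shadow prices y_water = 8, y_malt = 1.5.
pilsner enters the basis when its profit ≥ yᵀa₃ = 8·2 + 1.5·3 = 20.5.

20.5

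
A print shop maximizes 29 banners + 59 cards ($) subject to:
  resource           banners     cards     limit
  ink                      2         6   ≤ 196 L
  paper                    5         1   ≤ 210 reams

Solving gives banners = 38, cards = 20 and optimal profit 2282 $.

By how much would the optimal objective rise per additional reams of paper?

Both ink and paper are binding at x*.
The binding rows give the dual system: 2·y_ink + 5·y_paper = 29 and 6·y_ink + 1·y_paper = 59.
→ y_ink = 9.5 and y_paper = 2.
Shadow price of paper = 2.

2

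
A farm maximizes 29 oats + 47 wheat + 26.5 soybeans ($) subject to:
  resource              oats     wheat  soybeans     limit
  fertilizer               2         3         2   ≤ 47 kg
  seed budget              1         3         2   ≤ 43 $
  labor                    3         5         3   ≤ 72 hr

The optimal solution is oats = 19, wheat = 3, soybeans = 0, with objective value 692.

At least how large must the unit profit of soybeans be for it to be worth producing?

29

Binding: fertilizer and labor. Non-binding: seed budget (15 unused).
Slack constraints have shadow price 0 (complementary slackness).
Dual feasibility on the basic columns requires 2·y_fertilizer + 3·y_labor = 29, 3·y_fertilizer + 5·y_labor = 47.
Solving: y_fertilizer = 4, y_labor = 7.
soybeans enters the basis when its profit ≥ yᵀa₃ = 4·2 + 7·3 = 29.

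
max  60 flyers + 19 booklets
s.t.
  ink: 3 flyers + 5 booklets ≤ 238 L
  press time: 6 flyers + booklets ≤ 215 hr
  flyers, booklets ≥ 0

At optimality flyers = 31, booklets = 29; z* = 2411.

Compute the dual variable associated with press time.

Check each constraint at x*: ink 238/238 (tight); press time 215/215 (tight).
Dual feasibility on the basic columns requires 3·y_ink + 6·y_press time = 60, 5·y_ink + 1·y_press time = 19.
Solving: y_ink = 2, y_press time = 9.
Shadow price of press time = 9.

9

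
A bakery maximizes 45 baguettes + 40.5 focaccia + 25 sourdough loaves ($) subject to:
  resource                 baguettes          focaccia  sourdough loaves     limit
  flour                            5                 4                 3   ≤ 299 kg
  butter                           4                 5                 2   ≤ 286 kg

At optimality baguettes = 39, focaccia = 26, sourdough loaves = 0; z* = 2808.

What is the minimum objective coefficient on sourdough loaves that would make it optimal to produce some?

26

Check each constraint at x*: flour 299/299 (tight); butter 286/286 (tight).
From A_Bᵀ y = c: 5·y_flour + 4·y_butter = 45; 4·y_flour + 5·y_butter = 40.5.
This yields shadow prices y_flour = 7, y_butter = 2.5.
sourdough loaves enters the basis when its profit ≥ yᵀa₃ = 7·3 + 2.5·2 = 26.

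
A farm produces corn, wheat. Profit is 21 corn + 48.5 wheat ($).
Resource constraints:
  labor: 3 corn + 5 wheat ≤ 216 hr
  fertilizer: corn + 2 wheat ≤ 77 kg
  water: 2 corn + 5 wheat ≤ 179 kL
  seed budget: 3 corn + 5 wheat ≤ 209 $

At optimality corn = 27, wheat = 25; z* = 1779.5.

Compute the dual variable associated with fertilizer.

Check each constraint at x*: labor 206/216 (slack 10); fertilizer 77/77 (tight); water 179/179 (tight); seed budget 206/209 (slack 3).
Since labor, seed budget are not tight, their duals are 0.
The binding rows give the dual system: 1·y_fertilizer + 2·y_water = 21 and 2·y_fertilizer + 5·y_water = 48.5.
Solving: y_fertilizer = 8, y_water = 6.5.
Shadow price of fertilizer = 8.

8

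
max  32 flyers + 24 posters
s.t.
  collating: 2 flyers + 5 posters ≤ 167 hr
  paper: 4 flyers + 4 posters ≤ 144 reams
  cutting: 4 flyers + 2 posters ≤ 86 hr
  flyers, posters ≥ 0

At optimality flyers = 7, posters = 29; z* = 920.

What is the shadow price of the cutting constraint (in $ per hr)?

Binding: paper and cutting. Non-binding: collating (8 unused).
Since collating is not tight, its dual is 0.
Dual feasibility on the basic columns requires 4·y_paper + 4·y_cutting = 32, 4·y_paper + 2·y_cutting = 24.
→ y_paper = 4 and y_cutting = 4.
Shadow price of cutting = 4.

4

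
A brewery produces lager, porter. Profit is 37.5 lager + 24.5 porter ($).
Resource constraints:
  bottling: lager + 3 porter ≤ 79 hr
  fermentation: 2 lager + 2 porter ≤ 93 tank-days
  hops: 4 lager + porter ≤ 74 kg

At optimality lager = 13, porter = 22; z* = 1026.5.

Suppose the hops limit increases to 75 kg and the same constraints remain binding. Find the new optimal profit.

At the optimum: bottling uses 79 of 79 (binding); fermentation uses 70 of 93 (slack = 23); hops uses 74 of 74 (binding).
Since fermentation is not tight, its dual is 0.
The binding rows give the dual system: 1·y_bottling + 4·y_hops = 37.5 and 3·y_bottling + 1·y_hops = 24.5.
This yields shadow prices y_bottling = 5.5, y_hops = 8.
Δz = y_hops·Δb = 8 × (1) = 8, so new z* = 1026.5 + 8 = 1034.5.

1034.5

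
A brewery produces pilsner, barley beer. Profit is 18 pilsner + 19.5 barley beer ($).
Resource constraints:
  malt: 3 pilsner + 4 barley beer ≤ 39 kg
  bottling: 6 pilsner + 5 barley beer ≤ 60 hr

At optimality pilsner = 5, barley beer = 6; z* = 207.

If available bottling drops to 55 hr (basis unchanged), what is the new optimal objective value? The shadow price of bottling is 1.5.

199.5

Δb = -5, so new z* = 207 + (1.5)·(-5) = 207 − 7.5 = 199.5.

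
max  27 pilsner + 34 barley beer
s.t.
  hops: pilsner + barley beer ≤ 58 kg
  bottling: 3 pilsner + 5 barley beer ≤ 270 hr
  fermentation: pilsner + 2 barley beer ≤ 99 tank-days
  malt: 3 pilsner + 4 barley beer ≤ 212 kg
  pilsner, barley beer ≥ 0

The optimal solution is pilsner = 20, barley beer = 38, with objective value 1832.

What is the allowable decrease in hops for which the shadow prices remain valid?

1.5

Binding constraints: hops, malt. The basis is B = [[1,1],[3,4]] with det 1.
Per unit decrease in hops, x* moves by d = (-4, 3).
The basis stays optimal until fermentation becomes binding; allowable decrease = 1.5 kg.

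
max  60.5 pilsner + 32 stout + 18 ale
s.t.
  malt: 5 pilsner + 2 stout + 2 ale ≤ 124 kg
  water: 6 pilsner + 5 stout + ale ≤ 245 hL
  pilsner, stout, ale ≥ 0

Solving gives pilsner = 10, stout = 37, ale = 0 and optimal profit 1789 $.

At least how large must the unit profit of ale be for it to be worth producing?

At the optimum: malt uses 124 of 124 (binding); water uses 245 of 245 (binding).
The binding rows give the dual system: 5·y_malt + 6·y_water = 60.5 and 2·y_malt + 5·y_water = 32.
→ y_malt = 8.5 and y_water = 3.
ale enters the basis when its profit ≥ yᵀa₃ = 8.5·2 + 3·1 = 20.

20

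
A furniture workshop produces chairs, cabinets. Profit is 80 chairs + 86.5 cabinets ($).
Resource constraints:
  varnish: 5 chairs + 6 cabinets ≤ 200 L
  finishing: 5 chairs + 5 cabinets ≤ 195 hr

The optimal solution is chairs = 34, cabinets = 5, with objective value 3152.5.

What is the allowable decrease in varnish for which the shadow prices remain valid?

Binding constraints: varnish, finishing. The basis is B = [[5,6],[5,5]] with det -5.
Per unit decrease in varnish, x* moves by d = (1, -1).
The basis stays optimal until cabinets reaches 0; allowable decrease = 5 L.

5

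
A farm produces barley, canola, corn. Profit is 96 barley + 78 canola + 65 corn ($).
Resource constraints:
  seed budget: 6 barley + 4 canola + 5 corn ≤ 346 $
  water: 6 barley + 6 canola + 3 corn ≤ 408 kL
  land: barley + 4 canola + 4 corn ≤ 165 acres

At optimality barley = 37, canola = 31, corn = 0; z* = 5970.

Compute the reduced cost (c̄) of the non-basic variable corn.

Check each constraint at x*: seed budget 346/346 (tight); water 408/408 (tight); land 161/165 (slack 4).
Since land is not tight, its dual is 0.
Dual feasibility on the basic columns requires 6·y_seed budget + 6·y_water = 96, 4·y_seed budget + 6·y_water = 78.
This yields shadow prices y_seed budget = 9, y_water = 7.
Reduced cost of corn: c₃ − yᵀa₃ = 65 − (9·5 + 7·3) = 65 − 66 = -1.

-1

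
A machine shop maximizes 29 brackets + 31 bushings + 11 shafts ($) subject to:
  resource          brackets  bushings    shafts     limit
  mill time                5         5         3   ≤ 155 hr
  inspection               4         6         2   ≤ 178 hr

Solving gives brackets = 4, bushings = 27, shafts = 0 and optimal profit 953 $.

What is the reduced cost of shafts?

Check each constraint at x*: mill time 155/155 (tight); inspection 178/178 (tight).
The binding rows give the dual system: 5·y_mill time + 4·y_inspection = 29 and 5·y_mill time + 6·y_inspection = 31.
This yields shadow prices y_mill time = 5, y_inspection = 1.
Reduced cost of shafts: c₃ − yᵀa₃ = 11 − (5·3 + 1·2) = 11 − 17 = -6.

-6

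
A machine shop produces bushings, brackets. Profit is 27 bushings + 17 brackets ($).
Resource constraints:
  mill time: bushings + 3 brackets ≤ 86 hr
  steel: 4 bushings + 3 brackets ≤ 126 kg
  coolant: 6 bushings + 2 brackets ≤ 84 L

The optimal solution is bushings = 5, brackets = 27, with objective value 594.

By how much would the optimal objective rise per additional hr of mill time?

At the optimum: mill time uses 86 of 86 (binding); steel uses 101 of 126 (slack = 25); coolant uses 84 of 84 (binding).
Since steel is not tight, its dual is 0.
Dual feasibility on the basic columns requires 1·y_mill time + 6·y_coolant = 27, 3·y_mill time + 2·y_coolant = 17.
This yields shadow prices y_mill time = 3, y_coolant = 4.
Shadow price of mill time = 3.

3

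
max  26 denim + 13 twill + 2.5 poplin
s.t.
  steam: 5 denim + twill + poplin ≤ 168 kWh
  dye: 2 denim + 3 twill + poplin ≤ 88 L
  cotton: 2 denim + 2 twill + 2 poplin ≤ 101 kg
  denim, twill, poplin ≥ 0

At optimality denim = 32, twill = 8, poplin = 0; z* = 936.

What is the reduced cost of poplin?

Binding: steam and dye. Non-binding: cotton (21 unused).
By complementary slackness, y = 0 for the non-binding constraint.
From A_Bᵀ y = c: 5·y_steam + 2·y_dye = 26; 1·y_steam + 3·y_dye = 13.
This yields shadow prices y_steam = 4, y_dye = 3.
Reduced cost of poplin: c₃ − yᵀa₃ = 2.5 − (4·1 + 3·1) = 2.5 − 7 = -4.5.

-4.5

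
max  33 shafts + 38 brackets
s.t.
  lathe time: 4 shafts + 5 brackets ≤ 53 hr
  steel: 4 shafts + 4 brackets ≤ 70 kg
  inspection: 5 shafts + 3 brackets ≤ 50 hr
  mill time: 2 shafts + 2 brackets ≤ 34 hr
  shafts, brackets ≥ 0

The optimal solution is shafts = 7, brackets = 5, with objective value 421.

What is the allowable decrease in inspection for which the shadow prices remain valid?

Binding constraints: lathe time, inspection. The basis is B = [[4,5],[5,3]] with det -13.
Per unit decrease in inspection, x* moves by d = (-0.3846, 0.3077).
The basis stays optimal until shafts reaches 0; allowable decrease = 18.2 hr.

18.2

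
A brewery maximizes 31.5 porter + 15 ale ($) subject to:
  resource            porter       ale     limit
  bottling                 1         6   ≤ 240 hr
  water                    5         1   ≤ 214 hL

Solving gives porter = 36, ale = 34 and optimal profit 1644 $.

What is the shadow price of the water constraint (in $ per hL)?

Both bottling and water are binding at x*.
The binding rows give the dual system: 1·y_bottling + 5·y_water = 31.5 and 6·y_bottling + 1·y_water = 15.
Solving: y_bottling = 1.5, y_water = 6.
Shadow price of water = 6.

6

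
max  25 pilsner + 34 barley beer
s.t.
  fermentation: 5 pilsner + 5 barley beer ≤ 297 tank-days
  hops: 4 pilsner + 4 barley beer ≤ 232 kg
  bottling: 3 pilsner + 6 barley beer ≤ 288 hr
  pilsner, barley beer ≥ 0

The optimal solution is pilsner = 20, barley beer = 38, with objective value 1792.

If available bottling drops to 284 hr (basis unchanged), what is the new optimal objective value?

1780

Check each constraint at x*: fermentation 290/297 (slack 7); hops 232/232 (tight); bottling 288/288 (tight).
Since fermentation is not tight, its dual is 0.
Dual feasibility on the basic columns requires 4·y_hops + 3·y_bottling = 25, 4·y_hops + 6·y_bottling = 34.
→ y_hops = 4 and y_bottling = 3.
Δz = y_bottling·Δb = 3 × (-4) = -12, so new z* = 1792 − 12 = 1780.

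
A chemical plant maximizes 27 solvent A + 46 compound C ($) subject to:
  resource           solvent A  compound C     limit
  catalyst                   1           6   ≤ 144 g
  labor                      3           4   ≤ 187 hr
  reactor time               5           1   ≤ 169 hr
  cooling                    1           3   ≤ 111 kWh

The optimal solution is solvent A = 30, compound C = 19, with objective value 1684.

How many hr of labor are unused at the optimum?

21

labor used = 3·30 + 4·19 = 166; slack = 187 − 166 = 21.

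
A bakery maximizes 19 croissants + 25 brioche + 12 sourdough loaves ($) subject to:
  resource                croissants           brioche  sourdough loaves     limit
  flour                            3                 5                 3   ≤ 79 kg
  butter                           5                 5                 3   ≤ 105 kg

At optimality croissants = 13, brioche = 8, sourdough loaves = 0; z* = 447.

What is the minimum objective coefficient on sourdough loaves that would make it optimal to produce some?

Both flour and butter are binding at x*.
From A_Bᵀ y = c: 3·y_flour + 5·y_butter = 19; 5·y_flour + 5·y_butter = 25.
This yields shadow prices y_flour = 3, y_butter = 2.
sourdough loaves enters the basis when its profit ≥ yᵀa₃ = 3·3 + 2·3 = 15.

15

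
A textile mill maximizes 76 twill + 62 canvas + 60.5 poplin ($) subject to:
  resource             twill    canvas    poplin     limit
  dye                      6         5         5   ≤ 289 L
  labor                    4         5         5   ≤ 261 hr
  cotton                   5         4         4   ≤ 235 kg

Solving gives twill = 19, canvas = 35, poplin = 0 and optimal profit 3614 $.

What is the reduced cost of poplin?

Check each constraint at x*: dye 289/289 (tight); labor 251/261 (slack 10); cotton 235/235 (tight).
Since labor is not tight, its dual is 0.
Dual feasibility on the basic columns requires 6·y_dye + 5·y_cotton = 76, 5·y_dye + 4·y_cotton = 62.
This yields shadow prices y_dye = 6, y_cotton = 8.
Reduced cost of poplin: c₃ − yᵀa₃ = 60.5 − (6·5 + 8·4) = 60.5 − 62 = -1.5.

-1.5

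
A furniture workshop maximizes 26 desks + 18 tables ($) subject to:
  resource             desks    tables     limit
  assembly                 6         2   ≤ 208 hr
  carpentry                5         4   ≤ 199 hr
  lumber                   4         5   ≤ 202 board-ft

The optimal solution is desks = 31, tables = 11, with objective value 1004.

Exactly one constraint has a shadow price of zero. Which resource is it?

assembly: 208/208 (binding)
carpentry: 199/199 (binding)
lumber: 179/202 (slack 23)
By complementary slackness, a constraint with positive slack has shadow price 0 → lumber.

lumber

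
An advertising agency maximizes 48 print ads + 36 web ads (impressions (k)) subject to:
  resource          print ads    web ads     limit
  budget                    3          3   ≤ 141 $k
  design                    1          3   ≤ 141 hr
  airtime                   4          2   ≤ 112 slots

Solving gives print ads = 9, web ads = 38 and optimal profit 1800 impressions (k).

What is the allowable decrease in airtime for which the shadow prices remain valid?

18

Binding constraints: budget, airtime. The basis is B = [[3,3],[4,2]] with det -6.
Per unit decrease in airtime, x* moves by d = (-0.5, 0.5).
The basis stays optimal until print ads reaches 0; allowable decrease = 18 slots.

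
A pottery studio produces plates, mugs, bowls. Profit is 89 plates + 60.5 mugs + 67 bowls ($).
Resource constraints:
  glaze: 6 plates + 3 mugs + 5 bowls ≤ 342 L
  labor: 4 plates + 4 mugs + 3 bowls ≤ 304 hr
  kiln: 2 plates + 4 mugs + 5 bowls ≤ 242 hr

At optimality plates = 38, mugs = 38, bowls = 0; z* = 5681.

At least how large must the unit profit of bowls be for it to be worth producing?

71.5

Check each constraint at x*: glaze 342/342 (tight); labor 304/304 (tight); kiln 228/242 (slack 14).
By complementary slackness, y = 0 for the non-binding constraint.
From A_Bᵀ y = c: 6·y_glaze + 4·y_labor = 89; 3·y_glaze + 4·y_labor = 60.5.
Solving: y_glaze = 9.5, y_labor = 8.
bowls enters the basis when its profit ≥ yᵀa₃ = 9.5·5 + 8·3 = 71.5.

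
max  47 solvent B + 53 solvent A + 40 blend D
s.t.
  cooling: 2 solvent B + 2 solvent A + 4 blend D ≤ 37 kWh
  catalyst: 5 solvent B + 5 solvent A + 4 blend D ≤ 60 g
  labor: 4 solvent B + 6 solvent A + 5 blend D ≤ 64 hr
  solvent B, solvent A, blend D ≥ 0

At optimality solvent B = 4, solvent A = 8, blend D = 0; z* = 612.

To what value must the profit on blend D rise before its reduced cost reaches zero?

At the optimum: cooling uses 24 of 37 (slack = 13); catalyst uses 60 of 60 (binding); labor uses 64 of 64 (binding).
Slack constraints have shadow price 0 (complementary slackness).
The binding rows give the dual system: 5·y_catalyst + 4·y_labor = 47 and 5·y_catalyst + 6·y_labor = 53.
This yields shadow prices y_catalyst = 7, y_labor = 3.
blend D enters the basis when its profit ≥ yᵀa₃ = 7·4 + 3·5 = 43.

43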